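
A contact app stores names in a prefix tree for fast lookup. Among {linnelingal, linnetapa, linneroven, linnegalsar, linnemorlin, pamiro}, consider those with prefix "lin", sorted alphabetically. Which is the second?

linnelingal

Words with prefix "lin", in lexicographic order: "linnegalsar", "linnelingal", "linnemorlin", "linneroven", "linnetapa"
The 2nd is linnelingal.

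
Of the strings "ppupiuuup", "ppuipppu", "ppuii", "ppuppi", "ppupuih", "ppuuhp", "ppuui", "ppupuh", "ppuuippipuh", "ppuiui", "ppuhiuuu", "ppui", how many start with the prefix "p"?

Filter for entries beginning with "p":
Matches: "ppuhiuuu", "ppui", "ppuii", "ppuipppu", "ppuiui", "ppupiuuup", "ppuppi", "ppupuh", "ppupuih", "ppuuhp", "ppuui", "ppuuippipuh"
Count: 12

12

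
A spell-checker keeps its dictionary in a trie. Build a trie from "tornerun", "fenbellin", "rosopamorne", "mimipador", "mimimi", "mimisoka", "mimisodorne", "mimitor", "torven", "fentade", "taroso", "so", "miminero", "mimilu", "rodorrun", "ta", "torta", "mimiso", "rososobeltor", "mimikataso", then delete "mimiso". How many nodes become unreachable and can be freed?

0

A node on "mimiso"'s path can go only if nothing else ends at it or branches off below it.
Every node on "mimiso" is still needed (e.g. by "mimisoka"), so nothing is freed.
Nodes removed: 0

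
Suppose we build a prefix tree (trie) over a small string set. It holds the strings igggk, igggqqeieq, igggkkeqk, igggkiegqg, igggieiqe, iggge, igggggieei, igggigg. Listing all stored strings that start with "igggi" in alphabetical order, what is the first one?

igggieiqe

Words with prefix "igggi", in lexicographic order: "igggieiqe", "igggigg"
Position 1: igggieiqe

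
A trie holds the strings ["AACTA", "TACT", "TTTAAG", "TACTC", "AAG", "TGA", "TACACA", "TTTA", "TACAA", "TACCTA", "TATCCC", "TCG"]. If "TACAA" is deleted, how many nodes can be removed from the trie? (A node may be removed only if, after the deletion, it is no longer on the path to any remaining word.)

A node on "TACAA"'s path can go only if nothing else ends at it or branches off below it.
The suffix "A" (1 node) is used only by "TACAA"; the node for "TACA" still has the child "C", so pruning stops there.
Nodes removed: 1

1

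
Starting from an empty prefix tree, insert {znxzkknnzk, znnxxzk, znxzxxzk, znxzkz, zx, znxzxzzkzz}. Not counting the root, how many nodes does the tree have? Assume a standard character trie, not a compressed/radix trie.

For each word, the new-node count is its length minus the longest prefix already in the trie:
  "znxzkknnzk" → 10 new (z, n, x, z, k, k, n, n, z, k)
  "znnxxzk" → prefix "zn" already present; 5 new (n, x, x, z, k)
  "znxzxxzk" → prefix "znxz" already present; 4 new (x, x, z, k)
  "znxzkz" → prefix "znxzk" already present; 1 new (z)
  "zx" → prefix "z" already present; 1 new (x)
  "znxzxzzkzz" → prefix "znxzx" already present; 5 new (z, z, k, z, z)
Total nodes = 10 + 5 + 4 + 1 + 1 + 5 = 26

26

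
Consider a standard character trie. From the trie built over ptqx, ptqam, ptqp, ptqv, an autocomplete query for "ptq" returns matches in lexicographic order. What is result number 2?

ptqp

Words with prefix "ptq", in lexicographic order: "ptqam", "ptqp", "ptqv", "ptqx"
The 2nd is ptqp.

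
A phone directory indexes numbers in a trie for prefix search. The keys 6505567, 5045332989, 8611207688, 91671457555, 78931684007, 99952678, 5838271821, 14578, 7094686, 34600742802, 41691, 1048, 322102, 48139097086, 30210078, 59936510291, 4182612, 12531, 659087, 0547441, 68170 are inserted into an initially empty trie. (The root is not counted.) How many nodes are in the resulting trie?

151

For each word, the new-node count is its length minus the longest prefix already in the trie:
  "6505567" → 7 new (6, 5, 0, 5, 5, 6, 7)
  "5045332989" → 10 new (5, 0, 4, 5, 3, 3, 2, 9, 8, 9)
  "8611207688" → 10 new (8, 6, 1, 1, 2, 0, 7, 6, 8, 8)
  "91671457555" → 11 new (9, 1, 6, 7, 1, 4, 5, 7, 5, 5, 5)
  "78931684007" → 11 new (7, 8, 9, 3, 1, 6, 8, 4, 0, 0, 7)
  "99952678" → prefix "9" already present; 7 new (9, 9, 5, 2, 6, 7, 8)
  "5838271821" → prefix "5" already present; 9 new (8, 3, 8, 2, 7, 1, 8, 2, 1)
  "14578" → 5 new (1, 4, 5, 7, 8)
  "7094686" → prefix "7" already present; 6 new (0, 9, 4, 6, 8, 6)
  "34600742802" → 11 new (3, 4, 6, 0, 0, 7, 4, 2, 8, 0, 2)
  "41691" → 5 new (4, 1, 6, 9, 1)
  "1048" → prefix "1" already present; 3 new (0, 4, 8)
  "322102" → prefix "3" already present; 5 new (2, 2, 1, 0, 2)
  "48139097086" → prefix "4" already present; 10 new (8, 1, 3, 9, 0, 9, 7, 0, 8, 6)
  "30210078" → prefix "3" already present; 7 new (0, 2, 1, 0, 0, 7, 8)
  "59936510291" → prefix "5" already present; 10 new (9, 9, 3, 6, 5, 1, 0, 2, 9, 1)
  "4182612" → prefix "41" already present; 5 new (8, 2, 6, 1, 2)
  "12531" → prefix "1" already present; 4 new (2, 5, 3, 1)
  "659087" → prefix "65" already present; 4 new (9, 0, 8, 7)
  "0547441" → 7 new (0, 5, 4, 7, 4, 4, 1)
  "68170" → prefix "6" already present; 4 new (8, 1, 7, 0)
Total nodes = 7 + 10 + 10 + 11 + 11 + 7 + 9 + 5 + 6 + 11 + 5 + 3 + 5 + 10 + 7 + 10 + 5 + 4 + 4 + 7 + 4 = 151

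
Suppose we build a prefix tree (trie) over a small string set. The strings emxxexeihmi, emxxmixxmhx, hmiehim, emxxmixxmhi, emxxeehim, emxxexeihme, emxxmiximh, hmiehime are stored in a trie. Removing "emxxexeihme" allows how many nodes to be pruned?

1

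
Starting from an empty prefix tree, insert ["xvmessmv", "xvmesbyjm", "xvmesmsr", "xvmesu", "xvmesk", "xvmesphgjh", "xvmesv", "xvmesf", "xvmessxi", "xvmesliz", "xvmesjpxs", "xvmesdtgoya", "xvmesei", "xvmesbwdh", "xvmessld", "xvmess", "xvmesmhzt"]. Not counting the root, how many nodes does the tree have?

Insert word by word; a character creates a node only if that edge doesn't already exist:
  "xvmessmv" → 8 new (x, v, m, e, s, s, m, v)
  "xvmesbyjm" → prefix "xvmes" already present; 4 new (b, y, j, m)
  "xvmesmsr" → prefix "xvmes" already present; 3 new (m, s, r)
  "xvmesu" → prefix "xvmes" already present; 1 new (u)
  "xvmesk" → prefix "xvmes" already present; 1 new (k)
  "xvmesphgjh" → prefix "xvmes" already present; 5 new (p, h, g, j, h)
  "xvmesv" → prefix "xvmes" already present; 1 new (v)
  "xvmesf" → prefix "xvmes" already present; 1 new (f)
  "xvmessxi" → prefix "xvmess" already present; 2 new (x, i)
  "xvmesliz" → prefix "xvmes" already present; 3 new (l, i, z)
  "xvmesjpxs" → prefix "xvmes" already present; 4 new (j, p, x, s)
  "xvmesdtgoya" → prefix "xvmes" already present; 6 new (d, t, g, o, y, a)
  "xvmesei" → prefix "xvmes" already present; 2 new (e, i)
  "xvmesbwdh" → prefix "xvmesb" already present; 3 new (w, d, h)
  "xvmessld" → prefix "xvmess" already present; 2 new (l, d)
  "xvmess" → prefix "xvmess" already present; 0 new (none)
  "xvmesmhzt" → prefix "xvmesm" already present; 3 new (h, z, t)
Total nodes = 8 + 4 + 3 + 1 + 1 + 5 + 1 + 1 + 2 + 3 + 4 + 6 + 2 + 3 + 2 + 0 + 3 = 49

49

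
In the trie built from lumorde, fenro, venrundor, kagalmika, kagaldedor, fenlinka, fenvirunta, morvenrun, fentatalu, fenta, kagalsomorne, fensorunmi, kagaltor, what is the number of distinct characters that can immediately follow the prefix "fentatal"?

1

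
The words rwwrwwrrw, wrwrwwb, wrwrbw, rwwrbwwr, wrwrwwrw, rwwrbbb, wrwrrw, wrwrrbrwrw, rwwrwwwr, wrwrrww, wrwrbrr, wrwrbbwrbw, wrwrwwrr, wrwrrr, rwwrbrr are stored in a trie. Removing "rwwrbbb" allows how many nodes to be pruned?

2

A node on "rwwrbbb"'s path can go only if nothing else ends at it or branches off below it.
The suffix "bb" (2 nodes) is used only by "rwwrbbb"; the node for "rwwrb" still has the child "w", so pruning stops there.
Nodes removed: 2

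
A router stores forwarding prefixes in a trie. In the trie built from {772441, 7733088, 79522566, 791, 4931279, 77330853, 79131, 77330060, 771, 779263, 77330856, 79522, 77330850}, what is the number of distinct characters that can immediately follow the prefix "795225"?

The children of the "795225" node are the distinct next characters among strings starting with "795225".
Characters that immediately follow "795225" among the stored strings: {6}.
That node has 1 child edge.

1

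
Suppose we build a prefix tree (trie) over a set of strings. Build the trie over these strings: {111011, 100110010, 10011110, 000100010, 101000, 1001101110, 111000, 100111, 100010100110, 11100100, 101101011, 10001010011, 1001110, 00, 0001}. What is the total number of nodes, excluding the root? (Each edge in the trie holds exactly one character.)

Insert word by word; a character creates a node only if that edge doesn't already exist:
  "111011" → 6 new (1, 1, 1, 0, 1, 1)
  "100110010" → prefix "1" already present; 8 new (0, 0, 1, 1, 0, 0, 1, 0)
  "10011110" → prefix "10011" already present; 3 new (1, 1, 0)
  "000100010" → 9 new (0, 0, 0, 1, 0, 0, 0, 1, 0)
  "101000" → prefix "10" already present; 4 new (1, 0, 0, 0)
  "1001101110" → prefix "100110" already present; 4 new (1, 1, 1, 0)
  "111000" → prefix "1110" already present; 2 new (0, 0)
  "100111" → prefix "100111" already present; 0 new (none)
  "100010100110" → prefix "100" already present; 9 new (0, 1, 0, 1, 0, 0, 1, 1, 0)
  "11100100" → prefix "11100" already present; 3 new (1, 0, 0)
  "101101011" → prefix "101" already present; 6 new (1, 0, 1, 0, 1, 1)
  "10001010011" → prefix "10001010011" already present; 0 new (none)
  "1001110" → prefix "100111" already present; 1 new (0)
  "00" → prefix "00" already present; 0 new (none)
  "0001" → prefix "0001" already present; 0 new (none)
Total nodes = 6 + 8 + 3 + 9 + 4 + 4 + 2 + 0 + 9 + 3 + 6 + 0 + 1 + 0 + 0 = 55

55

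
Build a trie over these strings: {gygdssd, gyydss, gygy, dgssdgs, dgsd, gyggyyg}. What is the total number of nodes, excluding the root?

24

Trace insertions, counting only characters that open a new branch:
  "gygdssd" → 7 new (g, y, g, d, s, s, d)
  "gyydss" → prefix "gy" already present; 4 new (y, d, s, s)
  "gygy" → prefix "gyg" already present; 1 new (y)
  "dgssdgs" → 7 new (d, g, s, s, d, g, s)
  "dgsd" → prefix "dgs" already present; 1 new (d)
  "gyggyyg" → prefix "gyg" already present; 4 new (g, y, y, g)
Total nodes = 7 + 4 + 1 + 7 + 1 + 4 = 24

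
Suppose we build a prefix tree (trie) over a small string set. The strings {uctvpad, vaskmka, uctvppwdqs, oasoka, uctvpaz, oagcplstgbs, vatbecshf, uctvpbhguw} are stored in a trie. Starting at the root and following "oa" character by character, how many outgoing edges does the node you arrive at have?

2

Follow the path "oa" to its node, then look at its outgoing edges.
Distinct next characters after "oa": g, s.
That node has 2 child edges.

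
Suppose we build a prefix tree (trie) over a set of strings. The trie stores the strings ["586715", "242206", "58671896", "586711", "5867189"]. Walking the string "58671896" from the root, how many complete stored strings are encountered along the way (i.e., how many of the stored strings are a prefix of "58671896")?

2

Walk "58671896" from the root; an end-of-word marker is hit whenever a stored word is a prefix of "58671896".
Prefixes of the query that are stored words: "5867189", "58671896"
Count: 2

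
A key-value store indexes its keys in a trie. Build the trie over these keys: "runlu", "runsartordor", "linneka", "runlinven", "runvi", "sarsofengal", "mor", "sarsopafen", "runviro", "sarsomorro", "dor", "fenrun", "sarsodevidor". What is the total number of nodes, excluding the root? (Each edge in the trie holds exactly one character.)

Count nodes per top-level branch (shared prefixes stored once):
  'd'-branch (dor): 3 nodes
  'f'-branch (fenrun): 6 nodes
  'l'-branch (linneka): 7 nodes
  'm'-branch (mor): 3 nodes
  'r'-branch (runlinven, runlu, runsartordor, runvi, runviro): 23 nodes
  's'-branch (sarsodevidor, sarsofengal, sarsomorro, sarsopafen): 28 nodes
Sum: 70

70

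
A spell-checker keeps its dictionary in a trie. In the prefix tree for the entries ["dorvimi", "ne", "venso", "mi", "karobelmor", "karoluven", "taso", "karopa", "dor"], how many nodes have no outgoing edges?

8

Leaves are exactly the stored words that no other stored word extends.
Those words: "dorvimi", "karobelmor", "karoluven", "karopa", "mi", "ne", "taso", "venso"
Leaf count: 8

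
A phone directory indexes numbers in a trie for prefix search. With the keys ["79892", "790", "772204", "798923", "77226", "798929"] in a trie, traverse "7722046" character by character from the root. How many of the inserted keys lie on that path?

1

Walk "7722046" from the root; an end-of-word marker is hit whenever a stored word is a prefix of "7722046".
Prefixes of the query that are stored words: "772204"
Count: 1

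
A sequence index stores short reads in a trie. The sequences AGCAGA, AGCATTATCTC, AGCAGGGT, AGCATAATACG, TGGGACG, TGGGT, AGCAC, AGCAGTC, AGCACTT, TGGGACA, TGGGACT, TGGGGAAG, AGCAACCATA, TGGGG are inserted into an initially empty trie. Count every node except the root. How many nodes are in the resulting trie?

47

Count nodes per top-level branch (shared prefixes stored once):
  'A'-branch (AGCAACCATA, AGCAC, AGCACTT, AGCAGA, AGCAGGGT, AGCAGTC, AGCATAATACG, AGCATTATCTC): 33 nodes
  'T'-branch (TGGGACA, TGGGACG, TGGGACT, TGGGG, TGGGGAAG, TGGGT): 14 nodes
Sum: 47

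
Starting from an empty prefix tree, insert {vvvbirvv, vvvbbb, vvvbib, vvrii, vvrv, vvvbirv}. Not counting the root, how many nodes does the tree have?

Insert word by word; a character creates a node only if that edge doesn't already exist:
  "vvvbirvv" → 8 new (v, v, v, b, i, r, v, v)
  "vvvbbb" → prefix "vvvb" already present; 2 new (b, b)
  "vvvbib" → prefix "vvvbi" already present; 1 new (b)
  "vvrii" → prefix "vv" already present; 3 new (r, i, i)
  "vvrv" → prefix "vvr" already present; 1 new (v)
  "vvvbirv" → prefix "vvvbirv" already present; 0 new (none)
Total nodes = 8 + 2 + 1 + 3 + 1 + 0 = 15

15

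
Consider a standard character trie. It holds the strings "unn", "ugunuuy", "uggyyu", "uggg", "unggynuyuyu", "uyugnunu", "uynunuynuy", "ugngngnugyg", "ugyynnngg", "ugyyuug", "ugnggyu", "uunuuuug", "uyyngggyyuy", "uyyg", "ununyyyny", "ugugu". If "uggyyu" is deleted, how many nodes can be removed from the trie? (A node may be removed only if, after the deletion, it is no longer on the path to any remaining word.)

3

Walk "uggyyu" from the leaf back toward the root, removing each node that no remaining word uses.
The suffix "yyu" (3 nodes) is used only by "uggyyu"; the node for "ugg" still has the child "g", so pruning stops there.
Nodes removed: 3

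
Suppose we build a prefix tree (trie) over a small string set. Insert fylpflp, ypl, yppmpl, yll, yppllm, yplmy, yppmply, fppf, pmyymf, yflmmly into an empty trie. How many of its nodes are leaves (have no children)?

A leaf is a node with no children — equivalently, the end of a word that is not a proper prefix of any other stored word.
Those words: "fppf", "fylpflp", "pmyymf", "yflmmly", "yll", "yplmy", "yppllm", "yppmply"
Leaf count: 8

8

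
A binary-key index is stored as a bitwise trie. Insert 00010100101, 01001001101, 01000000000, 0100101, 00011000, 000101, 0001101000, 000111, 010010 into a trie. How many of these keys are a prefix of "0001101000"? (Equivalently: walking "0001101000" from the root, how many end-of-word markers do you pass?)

Traverse "0001101000" character by character; count nodes along the way that are marked as word ends.
Prefixes of the query that are stored words: "0001101000"
Count: 1

1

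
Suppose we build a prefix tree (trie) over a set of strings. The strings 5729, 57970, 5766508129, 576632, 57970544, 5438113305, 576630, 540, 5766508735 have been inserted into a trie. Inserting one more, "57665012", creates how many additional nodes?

2

Walking "57665012" from the root, the first 6 characters ("576650") follow existing edges; "1" is the first miss.
Each of the 2 remaining characters creates one node.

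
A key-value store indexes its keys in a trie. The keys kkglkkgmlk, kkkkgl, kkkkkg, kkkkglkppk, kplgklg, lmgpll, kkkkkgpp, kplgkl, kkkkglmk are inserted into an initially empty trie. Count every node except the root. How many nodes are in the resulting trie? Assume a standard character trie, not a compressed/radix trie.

36

Trace insertions, counting only characters that open a new branch:
  "kkglkkgmlk" → 10 new (k, k, g, l, k, k, g, m, l, k)
  "kkkkgl" → prefix "kk" already present; 4 new (k, k, g, l)
  "kkkkkg" → prefix "kkkk" already present; 2 new (k, g)
  "kkkkglkppk" → prefix "kkkkgl" already present; 4 new (k, p, p, k)
  "kplgklg" → prefix "k" already present; 6 new (p, l, g, k, l, g)
  "lmgpll" → 6 new (l, m, g, p, l, l)
  "kkkkkgpp" → prefix "kkkkkg" already present; 2 new (p, p)
  "kplgkl" → prefix "kplgkl" already present; 0 new (none)
  "kkkkglmk" → prefix "kkkkgl" already present; 2 new (m, k)
Total nodes = 10 + 4 + 2 + 4 + 6 + 6 + 2 + 0 + 2 = 36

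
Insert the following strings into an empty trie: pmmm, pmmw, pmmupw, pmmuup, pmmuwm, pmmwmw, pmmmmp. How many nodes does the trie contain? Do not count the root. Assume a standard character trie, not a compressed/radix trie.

Insert word by word; a character creates a node only if that edge doesn't already exist:
  "pmmm" → 4 new (p, m, m, m)
  "pmmw" → prefix "pmm" already present; 1 new (w)
  "pmmupw" → prefix "pmm" already present; 3 new (u, p, w)
  "pmmuup" → prefix "pmmu" already present; 2 new (u, p)
  "pmmuwm" → prefix "pmmu" already present; 2 new (w, m)
  "pmmwmw" → prefix "pmmw" already present; 2 new (m, w)
  "pmmmmp" → prefix "pmmm" already present; 2 new (m, p)
Total nodes = 4 + 1 + 3 + 2 + 2 + 2 + 2 = 16

16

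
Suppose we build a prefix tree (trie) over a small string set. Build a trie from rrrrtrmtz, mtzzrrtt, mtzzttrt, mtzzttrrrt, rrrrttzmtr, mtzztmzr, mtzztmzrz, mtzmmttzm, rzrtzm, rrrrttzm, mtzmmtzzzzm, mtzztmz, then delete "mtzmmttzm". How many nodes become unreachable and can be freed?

3

After clearing the end-marker at "mtzmmttzm", prune upward until reaching a node still needed by another word.
The suffix "tzm" (3 nodes) is used only by "mtzmmttzm"; the node for "mtzmmt" still has the child "z", so pruning stops there.
Nodes removed: 3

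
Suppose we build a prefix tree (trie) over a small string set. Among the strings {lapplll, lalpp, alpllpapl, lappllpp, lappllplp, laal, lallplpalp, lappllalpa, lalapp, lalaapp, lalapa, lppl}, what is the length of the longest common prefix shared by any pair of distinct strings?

The deepest shared node is where two words last agree before diverging.
e.g. "lappllplp" and "lappllpp" share the prefix "lappllp" of length 7; no pair shares a longer one.
Longest shared-prefix length: 7

7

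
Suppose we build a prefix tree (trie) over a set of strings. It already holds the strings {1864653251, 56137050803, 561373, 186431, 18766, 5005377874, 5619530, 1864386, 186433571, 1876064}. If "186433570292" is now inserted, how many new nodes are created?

4

"18643357" is already a path in the trie; the remaining "0292" must be added.
So 12 − 8 = 4 new nodes.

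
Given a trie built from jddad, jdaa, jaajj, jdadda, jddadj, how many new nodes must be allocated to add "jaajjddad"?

4

Walking "jaajjddad" from the root, the first 5 characters ("jaajj") follow existing edges; "d" is the first miss.
So 9 − 5 = 4 new nodes.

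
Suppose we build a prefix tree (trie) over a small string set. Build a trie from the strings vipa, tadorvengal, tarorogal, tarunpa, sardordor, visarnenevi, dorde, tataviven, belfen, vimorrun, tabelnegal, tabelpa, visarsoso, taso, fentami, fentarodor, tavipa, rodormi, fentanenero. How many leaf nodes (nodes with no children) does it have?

Leaves are exactly the stored words that no other stored word extends.
Those words: "belfen", "dorde", "fentami", "fentanenero", "fentarodor", "rodormi", "sardordor", "tabelnegal", "tabelpa", "tadorvengal", "tarorogal", "tarunpa", "taso", "tataviven", "tavipa", "vimorrun", "vipa", "visarnenevi", "visarsoso"
Leaf count: 19

19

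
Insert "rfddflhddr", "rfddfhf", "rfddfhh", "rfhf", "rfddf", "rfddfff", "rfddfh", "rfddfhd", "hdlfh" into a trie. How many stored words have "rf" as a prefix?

8

Walk to "rf"; the words in its subtree are exactly those with that prefix.
Words under "rf": rfddf, rfddfff, rfddfh, rfddfhd, rfddfhf, rfddfhh, rfddflhddr, rfhf
Count: 8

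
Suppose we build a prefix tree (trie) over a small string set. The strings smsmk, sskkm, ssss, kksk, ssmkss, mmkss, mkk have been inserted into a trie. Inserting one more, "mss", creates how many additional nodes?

Walking "mss" from the root, the first 1 characters ("m") follow existing edges; "s" is the first miss.
New nodes needed: |"mss"| − 1 = 3 − 1 = 2.

2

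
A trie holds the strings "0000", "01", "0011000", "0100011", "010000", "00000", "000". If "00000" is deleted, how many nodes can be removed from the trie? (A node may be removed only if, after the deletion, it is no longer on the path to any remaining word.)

Walk "00000" from the leaf back toward the root, removing each node that no remaining word uses.
The suffix "0" (1 node) is used only by "00000"; "0000" is itself a stored word, so pruning stops there.
Nodes removed: 1

1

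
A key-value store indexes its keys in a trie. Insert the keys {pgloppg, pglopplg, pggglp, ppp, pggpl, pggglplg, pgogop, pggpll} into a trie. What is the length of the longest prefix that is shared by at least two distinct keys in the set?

6

The deepest shared node is where two words last agree before diverging.
"pggglp" and "pggglplg" agree on "pggglp" (6 characters) before diverging; nothing deeper is shared.
Longest shared-prefix length: 6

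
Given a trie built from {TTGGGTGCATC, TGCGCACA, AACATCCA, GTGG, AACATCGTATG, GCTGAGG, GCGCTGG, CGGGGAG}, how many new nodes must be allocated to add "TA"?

The longest prefix of "TA" already in the trie is "T" (length 1).
New nodes needed: |"TA"| − 1 = 2 − 1 = 1.

1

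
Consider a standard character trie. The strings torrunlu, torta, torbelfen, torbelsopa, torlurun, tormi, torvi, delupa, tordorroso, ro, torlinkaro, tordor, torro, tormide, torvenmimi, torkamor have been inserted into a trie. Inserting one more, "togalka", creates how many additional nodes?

5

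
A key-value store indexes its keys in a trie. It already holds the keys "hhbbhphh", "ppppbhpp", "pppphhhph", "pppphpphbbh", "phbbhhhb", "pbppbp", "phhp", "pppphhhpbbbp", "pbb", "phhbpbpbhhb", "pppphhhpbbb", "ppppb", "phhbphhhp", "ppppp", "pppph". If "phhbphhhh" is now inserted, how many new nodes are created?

The longest prefix of "phhbphhhh" already in the trie is "phhbphhh" (length 8).
So 9 − 8 = 1 new nodes.

1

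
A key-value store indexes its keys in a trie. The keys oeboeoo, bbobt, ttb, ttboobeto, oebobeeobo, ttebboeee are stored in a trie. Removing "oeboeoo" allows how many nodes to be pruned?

3

A node on "oeboeoo"'s path can go only if nothing else ends at it or branches off below it.
The suffix "eoo" (3 nodes) is used only by "oeboeoo"; the node for "oebo" still has the child "b", so pruning stops there.
Nodes removed: 3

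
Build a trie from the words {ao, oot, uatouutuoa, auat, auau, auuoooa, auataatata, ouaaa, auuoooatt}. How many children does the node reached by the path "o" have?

Walk "o" from the root, arriving at one node.
Distinct next characters after "o": o, u.
That node has 2 child edges.

2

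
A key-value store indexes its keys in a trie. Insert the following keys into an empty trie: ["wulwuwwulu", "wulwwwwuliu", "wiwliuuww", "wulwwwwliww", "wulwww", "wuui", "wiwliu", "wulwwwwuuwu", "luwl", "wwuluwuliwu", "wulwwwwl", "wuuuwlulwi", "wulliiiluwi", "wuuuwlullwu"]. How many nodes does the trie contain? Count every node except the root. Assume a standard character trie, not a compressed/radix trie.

66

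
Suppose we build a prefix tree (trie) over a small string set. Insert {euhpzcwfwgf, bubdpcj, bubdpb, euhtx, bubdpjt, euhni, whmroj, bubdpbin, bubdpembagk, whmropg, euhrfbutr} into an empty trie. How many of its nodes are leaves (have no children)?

A leaf is a node with no children — equivalently, the end of a word that is not a proper prefix of any other stored word.
Those words: "bubdpbin", "bubdpcj", "bubdpembagk", "bubdpjt", "euhni", "euhpzcwfwgf", "euhrfbutr", "euhtx", "whmroj", "whmropg"
Leaf count: 10

10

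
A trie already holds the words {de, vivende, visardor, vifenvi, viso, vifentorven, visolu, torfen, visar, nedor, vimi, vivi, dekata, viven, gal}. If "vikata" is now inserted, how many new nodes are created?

Walking "vikata" from the root, the first 2 characters ("vi") follow existing edges; "k" is the first miss.
So 6 − 2 = 4 new nodes.

4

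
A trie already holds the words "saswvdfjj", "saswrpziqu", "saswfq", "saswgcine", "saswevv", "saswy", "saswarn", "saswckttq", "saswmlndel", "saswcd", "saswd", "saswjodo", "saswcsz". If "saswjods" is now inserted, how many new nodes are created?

1

Walking "saswjods" from the root, the first 7 characters ("saswjod") follow existing edges; "s" is the first miss.
So 8 − 7 = 1 new nodes.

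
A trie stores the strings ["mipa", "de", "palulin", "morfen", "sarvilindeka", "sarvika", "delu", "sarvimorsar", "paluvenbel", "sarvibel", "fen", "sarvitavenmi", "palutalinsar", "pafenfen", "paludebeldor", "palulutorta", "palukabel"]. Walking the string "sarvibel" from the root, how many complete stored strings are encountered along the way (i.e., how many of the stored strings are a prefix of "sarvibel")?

1

Check each prefix of "sarvibel" against the stored set — each match is an end-marker on the path.
Prefixes of the query that are stored words: "sarvibel"
Count: 1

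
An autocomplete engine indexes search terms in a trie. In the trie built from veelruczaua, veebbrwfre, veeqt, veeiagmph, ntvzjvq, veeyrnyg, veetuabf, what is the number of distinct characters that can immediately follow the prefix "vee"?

6

The children of the "vee" node are the distinct next characters among strings starting with "vee".
Distinct next characters after "vee": b, i, l, q, t, y.
That node has 6 child edges.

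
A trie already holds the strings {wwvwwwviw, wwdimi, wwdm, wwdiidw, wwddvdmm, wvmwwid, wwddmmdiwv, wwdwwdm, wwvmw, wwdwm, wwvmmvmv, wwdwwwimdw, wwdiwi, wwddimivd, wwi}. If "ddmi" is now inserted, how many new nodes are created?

"ddmi" shares no prefix with any stored word, so all 4 characters open new nodes.
4 − 0 = 4 new nodes.

4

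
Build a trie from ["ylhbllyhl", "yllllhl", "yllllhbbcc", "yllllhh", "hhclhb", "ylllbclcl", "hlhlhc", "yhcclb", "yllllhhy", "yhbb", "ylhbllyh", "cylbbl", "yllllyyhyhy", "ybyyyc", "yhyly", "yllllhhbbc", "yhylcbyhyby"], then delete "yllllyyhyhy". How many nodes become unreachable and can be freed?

A node on "yllllyyhyhy"'s path can go only if nothing else ends at it or branches off below it.
The suffix "yyhyhy" (6 nodes) is used only by "yllllyyhyhy"; the node for "yllll" still has the child "h", so pruning stops there.
Nodes removed: 6

6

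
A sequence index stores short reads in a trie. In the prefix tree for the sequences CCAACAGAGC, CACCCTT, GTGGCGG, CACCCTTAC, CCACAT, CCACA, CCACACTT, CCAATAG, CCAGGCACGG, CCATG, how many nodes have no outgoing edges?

A leaf is a node with no children — equivalently, the end of a word that is not a proper prefix of any other stored word.
Those words: "CACCCTTAC", "CCAACAGAGC", "CCAATAG", "CCACACTT", "CCACAT", "CCAGGCACGG", "CCATG", "GTGGCGG"
Leaf count: 8

8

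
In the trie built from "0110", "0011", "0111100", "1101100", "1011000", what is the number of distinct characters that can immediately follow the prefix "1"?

The children of the "1" node are the distinct next characters among strings starting with "1".
Distinct next characters after "1": 0, 1.
That node has 2 child edges.

2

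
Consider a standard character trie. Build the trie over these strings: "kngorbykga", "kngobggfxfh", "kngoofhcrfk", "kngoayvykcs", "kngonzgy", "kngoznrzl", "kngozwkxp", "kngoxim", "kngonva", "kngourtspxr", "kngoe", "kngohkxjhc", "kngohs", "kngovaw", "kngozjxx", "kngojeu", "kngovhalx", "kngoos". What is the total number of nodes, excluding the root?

Insert word by word; a character creates a node only if that edge doesn't already exist:
  "kngorbykga" → 10 new (k, n, g, o, r, b, y, k, g, a)
  "kngobggfxfh" → prefix "kngo" already present; 7 new (b, g, g, f, x, f, h)
  "kngoofhcrfk" → prefix "kngo" already present; 7 new (o, f, h, c, r, f, k)
  "kngoayvykcs" → prefix "kngo" already present; 7 new (a, y, v, y, k, c, s)
  "kngonzgy" → prefix "kngo" already present; 4 new (n, z, g, y)
  "kngoznrzl" → prefix "kngo" already present; 5 new (z, n, r, z, l)
  "kngozwkxp" → prefix "kngoz" already present; 4 new (w, k, x, p)
  "kngoxim" → prefix "kngo" already present; 3 new (x, i, m)
  "kngonva" → prefix "kngon" already present; 2 new (v, a)
  "kngourtspxr" → prefix "kngo" already present; 7 new (u, r, t, s, p, x, r)
  "kngoe" → prefix "kngo" already present; 1 new (e)
  "kngohkxjhc" → prefix "kngo" already present; 6 new (h, k, x, j, h, c)
  "kngohs" → prefix "kngoh" already present; 1 new (s)
  "kngovaw" → prefix "kngo" already present; 3 new (v, a, w)
  "kngozjxx" → prefix "kngoz" already present; 3 new (j, x, x)
  "kngojeu" → prefix "kngo" already present; 3 new (j, e, u)
  "kngovhalx" → prefix "kngov" already present; 4 new (h, a, l, x)
  "kngoos" → prefix "kngoo" already present; 1 new (s)
Total nodes = 10 + 7 + 7 + 7 + 4 + 5 + 4 + 3 + 2 + 7 + 1 + 6 + 1 + 3 + 3 + 3 + 4 + 1 = 78

78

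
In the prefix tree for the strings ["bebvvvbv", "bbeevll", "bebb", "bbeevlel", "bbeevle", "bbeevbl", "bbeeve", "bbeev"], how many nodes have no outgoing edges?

Leaves are exactly the stored words that no other stored word extends.
Those words: "bbeevbl", "bbeeve", "bbeevlel", "bbeevll", "bebb", "bebvvvbv"
Leaf count: 6

6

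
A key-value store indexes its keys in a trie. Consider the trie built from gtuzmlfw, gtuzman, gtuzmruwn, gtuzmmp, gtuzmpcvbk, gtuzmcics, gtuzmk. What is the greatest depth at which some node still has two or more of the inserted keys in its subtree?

Equivalently: take the maximum, over all pairs, of their longest common prefix length.
e.g. "gtuzman" and "gtuzmcics" share the prefix "gtuzm" of length 5; no pair shares a longer one.
Longest shared-prefix length: 5

5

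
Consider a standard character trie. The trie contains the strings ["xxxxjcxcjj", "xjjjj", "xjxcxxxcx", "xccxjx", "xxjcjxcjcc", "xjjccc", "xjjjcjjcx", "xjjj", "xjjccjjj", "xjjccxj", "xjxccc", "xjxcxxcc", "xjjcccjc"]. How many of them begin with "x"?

13

Walk to "x"; the words in its subtree are exactly those with that prefix.
Matches: "xccxjx", "xjjccc", "xjjcccjc", "xjjccjjj", "xjjccxj", "xjjj", "xjjjcjjcx", "xjjjj", "xjxccc", "xjxcxxcc", "xjxcxxxcx", "xxjcjxcjcc", "xxxxjcxcjj"
Count: 13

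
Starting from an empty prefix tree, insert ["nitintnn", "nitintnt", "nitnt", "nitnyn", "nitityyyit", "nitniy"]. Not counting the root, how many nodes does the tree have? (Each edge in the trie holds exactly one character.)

Trie structure (* marks end of a word):
(root)
└─ n
   └─ i
      └─ t
         ├─ i
         │  ├─ n
         │  │  └─ t
         │  │     └─ n
         │  │        ├─ n *
         │  │        └─ t *
         │  └─ t
         │     └─ y
         │        └─ y
         │           └─ y
         │              └─ i
         │                 └─ t *
         └─ n
            ├─ i
            │  └─ y *
            ├─ t *
            └─ y
               └─ n *
Counting every labelled node above: 21.

21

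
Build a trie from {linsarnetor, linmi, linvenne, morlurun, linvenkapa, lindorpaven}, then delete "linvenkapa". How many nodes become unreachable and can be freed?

4

A node on "linvenkapa"'s path can go only if nothing else ends at it or branches off below it.
The suffix "kapa" (4 nodes) is used only by "linvenkapa"; the node for "linven" still has the child "n", so pruning stops there.
Nodes removed: 4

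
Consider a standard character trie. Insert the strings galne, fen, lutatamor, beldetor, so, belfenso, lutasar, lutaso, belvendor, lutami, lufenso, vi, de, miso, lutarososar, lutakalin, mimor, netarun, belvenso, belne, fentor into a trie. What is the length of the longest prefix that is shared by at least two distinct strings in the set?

6

The deepest shared node is where two words last agree before diverging.
"belvendor" and "belvenso" agree on "belven" (6 characters) before diverging; nothing deeper is shared.
Longest shared-prefix length: 6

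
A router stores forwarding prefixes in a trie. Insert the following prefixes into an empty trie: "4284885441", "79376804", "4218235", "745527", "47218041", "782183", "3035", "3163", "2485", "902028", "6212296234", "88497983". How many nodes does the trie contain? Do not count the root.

75

Insert word by word; a character creates a node only if that edge doesn't already exist:
  "4284885441" → 10 new (4, 2, 8, 4, 8, 8, 5, 4, 4, 1)
  "79376804" → 8 new (7, 9, 3, 7, 6, 8, 0, 4)
  "4218235" → prefix "42" already present; 5 new (1, 8, 2, 3, 5)
  "745527" → prefix "7" already present; 5 new (4, 5, 5, 2, 7)
  "47218041" → prefix "4" already present; 7 new (7, 2, 1, 8, 0, 4, 1)
  "782183" → prefix "7" already present; 5 new (8, 2, 1, 8, 3)
  "3035" → 4 new (3, 0, 3, 5)
  "3163" → prefix "3" already present; 3 new (1, 6, 3)
  "2485" → 4 new (2, 4, 8, 5)
  "902028" → 6 new (9, 0, 2, 0, 2, 8)
  "6212296234" → 10 new (6, 2, 1, 2, 2, 9, 6, 2, 3, 4)
  "88497983" → 8 new (8, 8, 4, 9, 7, 9, 8, 3)
Total nodes = 10 + 8 + 5 + 5 + 7 + 5 + 4 + 3 + 4 + 6 + 10 + 8 = 75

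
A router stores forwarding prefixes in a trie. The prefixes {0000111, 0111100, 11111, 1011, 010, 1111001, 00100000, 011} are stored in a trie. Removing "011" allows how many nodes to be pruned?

Walk "011" from the leaf back toward the root, removing each node that no remaining word uses.
Every node on "011" is still needed (e.g. by "0111100"), so nothing is freed.
Nodes removed: 0

0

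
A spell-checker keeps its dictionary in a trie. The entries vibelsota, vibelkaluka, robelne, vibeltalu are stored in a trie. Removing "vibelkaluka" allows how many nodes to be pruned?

After clearing the end-marker at "vibelkaluka", prune upward until reaching a node still needed by another word.
The suffix "kaluka" (6 nodes) is used only by "vibelkaluka"; the node for "vibel" still has the child "s", so pruning stops there.
Nodes removed: 6

6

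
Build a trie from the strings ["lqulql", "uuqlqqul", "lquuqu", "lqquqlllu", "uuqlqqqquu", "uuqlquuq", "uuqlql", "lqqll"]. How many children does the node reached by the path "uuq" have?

1

Follow the path "uuq" to its node, then look at its outgoing edges.
Distinct next characters after "uuq": l.
That node has 1 child edge.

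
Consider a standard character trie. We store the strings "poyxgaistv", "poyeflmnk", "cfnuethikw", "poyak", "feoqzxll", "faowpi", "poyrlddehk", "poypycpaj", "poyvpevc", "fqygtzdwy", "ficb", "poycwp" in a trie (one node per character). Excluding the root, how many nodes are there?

Insert word by word; a character creates a node only if that edge doesn't already exist:
  "poyxgaistv" → 10 new (p, o, y, x, g, a, i, s, t, v)
  "poyeflmnk" → prefix "poy" already present; 6 new (e, f, l, m, n, k)
  "cfnuethikw" → 10 new (c, f, n, u, e, t, h, i, k, w)
  "poyak" → prefix "poy" already present; 2 new (a, k)
  "feoqzxll" → 8 new (f, e, o, q, z, x, l, l)
  "faowpi" → prefix "f" already present; 5 new (a, o, w, p, i)
  "poyrlddehk" → prefix "poy" already present; 7 new (r, l, d, d, e, h, k)
  "poypycpaj" → prefix "poy" already present; 6 new (p, y, c, p, a, j)
  "poyvpevc" → prefix "poy" already present; 5 new (v, p, e, v, c)
  "fqygtzdwy" → prefix "f" already present; 8 new (q, y, g, t, z, d, w, y)
  "ficb" → prefix "f" already present; 3 new (i, c, b)
  "poycwp" → prefix "poy" already present; 3 new (c, w, p)
Total nodes = 10 + 6 + 10 + 2 + 8 + 5 + 7 + 6 + 5 + 8 + 3 + 3 = 73

73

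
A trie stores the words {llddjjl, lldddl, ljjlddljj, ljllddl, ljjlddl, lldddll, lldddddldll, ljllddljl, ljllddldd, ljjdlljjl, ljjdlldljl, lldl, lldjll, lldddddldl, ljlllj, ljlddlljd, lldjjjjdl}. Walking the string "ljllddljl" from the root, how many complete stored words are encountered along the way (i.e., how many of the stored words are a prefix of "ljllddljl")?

2

Check each prefix of "ljllddljl" against the stored set — each match is an end-marker on the path.
Prefixes of the query that are stored words: "ljllddl", "ljllddljl"
Count: 2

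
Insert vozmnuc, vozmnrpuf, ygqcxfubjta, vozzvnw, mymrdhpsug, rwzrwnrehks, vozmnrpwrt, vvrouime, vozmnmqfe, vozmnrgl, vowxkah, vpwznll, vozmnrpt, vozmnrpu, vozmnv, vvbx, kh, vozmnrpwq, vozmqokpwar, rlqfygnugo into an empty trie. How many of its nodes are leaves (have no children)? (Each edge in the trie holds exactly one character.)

19

Leaves are exactly the stored words that no other stored word extends.
Those words: "kh", "mymrdhpsug", "rlqfygnugo", "rwzrwnrehks", "vowxkah", "vozmnmqfe", "vozmnrgl", "vozmnrpt", "vozmnrpuf", "vozmnrpwq", "vozmnrpwrt", "vozmnuc", "vozmnv", "vozmqokpwar", "vozzvnw", "vpwznll", "vvbx", "vvrouime", "ygqcxfubjta"
Leaf count: 19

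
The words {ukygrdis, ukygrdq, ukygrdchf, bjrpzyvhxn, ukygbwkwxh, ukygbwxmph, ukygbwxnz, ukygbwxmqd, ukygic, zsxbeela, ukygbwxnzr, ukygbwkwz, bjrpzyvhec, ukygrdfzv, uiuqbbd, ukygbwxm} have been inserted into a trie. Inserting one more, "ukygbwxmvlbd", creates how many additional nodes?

The longest prefix of "ukygbwxmvlbd" already in the trie is "ukygbwxm" (length 8).
So 12 − 8 = 4 new nodes.

4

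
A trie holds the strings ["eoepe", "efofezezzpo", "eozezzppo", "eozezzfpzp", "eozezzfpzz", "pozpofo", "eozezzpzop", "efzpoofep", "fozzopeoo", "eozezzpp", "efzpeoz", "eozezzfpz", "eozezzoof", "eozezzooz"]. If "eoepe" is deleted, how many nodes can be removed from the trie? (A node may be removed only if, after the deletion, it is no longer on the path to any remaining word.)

Walk "eoepe" from the leaf back toward the root, removing each node that no remaining word uses.
The suffix "epe" (3 nodes) is used only by "eoepe"; the node for "eo" still has the child "z", so pruning stops there.
Nodes removed: 3

3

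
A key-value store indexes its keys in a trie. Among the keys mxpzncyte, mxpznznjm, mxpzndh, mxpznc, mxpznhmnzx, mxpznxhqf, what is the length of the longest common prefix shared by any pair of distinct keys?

Look for the deepest trie node that still has at least two words in its subtree.
e.g. "mxpznc" and "mxpzncyte" share the prefix "mxpznc" of length 6; no pair shares a longer one.
Longest shared-prefix length: 6

6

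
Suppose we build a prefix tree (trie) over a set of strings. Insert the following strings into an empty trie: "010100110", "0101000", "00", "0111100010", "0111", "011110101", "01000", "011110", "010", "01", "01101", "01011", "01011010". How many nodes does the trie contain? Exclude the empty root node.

30

Insert word by word; a character creates a node only if that edge doesn't already exist:
  "010100110" → 9 new (0, 1, 0, 1, 0, 0, 1, 1, 0)
  "0101000" → prefix "010100" already present; 1 new (0)
  "00" → prefix "0" already present; 1 new (0)
  "0111100010" → prefix "01" already present; 8 new (1, 1, 1, 0, 0, 0, 1, 0)
  "0111" → prefix "0111" already present; 0 new (none)
  "011110101" → prefix "011110" already present; 3 new (1, 0, 1)
  "01000" → prefix "010" already present; 2 new (0, 0)
  "011110" → prefix "011110" already present; 0 new (none)
  "010" → prefix "010" already present; 0 new (none)
  "01" → prefix "01" already present; 0 new (none)
  "01101" → prefix "011" already present; 2 new (0, 1)
  "01011" → prefix "0101" already present; 1 new (1)
  "01011010" → prefix "01011" already present; 3 new (0, 1, 0)
Total nodes = 9 + 1 + 1 + 8 + 0 + 3 + 2 + 0 + 0 + 0 + 2 + 1 + 3 = 30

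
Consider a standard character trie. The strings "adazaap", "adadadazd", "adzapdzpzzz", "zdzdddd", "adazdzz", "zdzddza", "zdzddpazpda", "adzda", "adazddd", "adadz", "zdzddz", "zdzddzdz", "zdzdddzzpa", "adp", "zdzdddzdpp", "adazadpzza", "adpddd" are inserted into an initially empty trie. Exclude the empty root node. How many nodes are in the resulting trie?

63

Count nodes per top-level branch (shared prefixes stored once):
  'a'-branch (adadadazd, adadz, adazaap, adazadpzza, adazddd, adazdzz, adp, adpddd, adzapdzpzzz, adzda): 39 nodes
  'z'-branch (zdzdddd, zdzdddzdpp, zdzdddzzpa, zdzddpazpda, zdzddz, zdzddza, zdzddzdz): 24 nodes
Sum: 63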